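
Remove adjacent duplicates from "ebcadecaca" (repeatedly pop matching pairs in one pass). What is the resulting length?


Input: ebcadecaca
Stack-based adjacent duplicate removal:
  Read 'e': push. Stack: e
  Read 'b': push. Stack: eb
  Read 'c': push. Stack: ebc
  Read 'a': push. Stack: ebca
  Read 'd': push. Stack: ebcad
  Read 'e': push. Stack: ebcade
  Read 'c': push. Stack: ebcadec
  Read 'a': push. Stack: ebcadeca
  Read 'c': push. Stack: ebcadecac
  Read 'a': push. Stack: ebcadecaca
Final stack: "ebcadecaca" (length 10)

10


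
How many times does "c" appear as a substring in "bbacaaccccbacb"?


Searching for "c" in "bbacaaccccbacb"
Scanning each position:
  Position 0: "b" => no
  Position 1: "b" => no
  Position 2: "a" => no
  Position 3: "c" => MATCH
  Position 4: "a" => no
  Position 5: "a" => no
  Position 6: "c" => MATCH
  Position 7: "c" => MATCH
  Position 8: "c" => MATCH
  Position 9: "c" => MATCH
  Position 10: "b" => no
  Position 11: "a" => no
  Position 12: "c" => MATCH
  Position 13: "b" => no
Total occurrences: 6

6


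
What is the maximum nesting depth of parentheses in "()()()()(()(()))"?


Input: "()()()()(()(()))"
Tracking depth:
  Position 0 '(': depth becomes 1
  Position 1 ')': depth becomes 0
  Position 2 '(': depth becomes 1
  Position 3 ')': depth becomes 0
  Position 4 '(': depth becomes 1
  Position 5 ')': depth becomes 0
  Position 6 '(': depth becomes 1
  Position 7 ')': depth becomes 0
  Position 8 '(': depth becomes 1
  Position 9 '(': depth becomes 2
  Position 10 ')': depth becomes 1
  Position 11 '(': depth becomes 2
  Position 12 '(': depth becomes 3
  Position 13 ')': depth becomes 2
  Position 14 ')': depth becomes 1
  Position 15 ')': depth becomes 0
Maximum depth reached: 3

3


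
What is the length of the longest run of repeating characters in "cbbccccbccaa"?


Input: "cbbccccbccaa"
Scanning for longest run:
  Position 1 ('b'): new char, reset run to 1
  Position 2 ('b'): continues run of 'b', length=2
  Position 3 ('c'): new char, reset run to 1
  Position 4 ('c'): continues run of 'c', length=2
  Position 5 ('c'): continues run of 'c', length=3
  Position 6 ('c'): continues run of 'c', length=4
  Position 7 ('b'): new char, reset run to 1
  Position 8 ('c'): new char, reset run to 1
  Position 9 ('c'): continues run of 'c', length=2
  Position 10 ('a'): new char, reset run to 1
  Position 11 ('a'): continues run of 'a', length=2
Longest run: 'c' with length 4

4


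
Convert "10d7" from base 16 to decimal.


Input: "10d7" in base 16
Positional expansion:
  Digit '1' (value 1) x 16^3 = 4096
  Digit '0' (value 0) x 16^2 = 0
  Digit 'd' (value 13) x 16^1 = 208
  Digit '7' (value 7) x 16^0 = 7
Sum = 4311

4311


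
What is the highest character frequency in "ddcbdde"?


Input: ddcbdde
Character counts:
  'b': 1
  'c': 1
  'd': 4
  'e': 1
Maximum frequency: 4

4


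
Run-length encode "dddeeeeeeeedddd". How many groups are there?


Input: dddeeeeeeeedddd
Scanning for consecutive runs:
  Group 1: 'd' x 3 (positions 0-2)
  Group 2: 'e' x 8 (positions 3-10)
  Group 3: 'd' x 4 (positions 11-14)
Total groups: 3

3


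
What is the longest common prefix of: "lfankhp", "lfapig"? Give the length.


Words: lfankhp, lfapig
  Position 0: all 'l' => match
  Position 1: all 'f' => match
  Position 2: all 'a' => match
  Position 3: ('n', 'p') => mismatch, stop
LCP = "lfa" (length 3)

3


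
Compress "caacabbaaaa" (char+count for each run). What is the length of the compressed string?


Input: caacabbaaaa
Runs:
  'c' x 1 => "c1"
  'a' x 2 => "a2"
  'c' x 1 => "c1"
  'a' x 1 => "a1"
  'b' x 2 => "b2"
  'a' x 4 => "a4"
Compressed: "c1a2c1a1b2a4"
Compressed length: 12

12


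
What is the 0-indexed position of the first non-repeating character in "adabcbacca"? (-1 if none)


Input: adabcbacca
Character frequencies:
  'a': 4
  'b': 2
  'c': 3
  'd': 1
Scanning left to right for freq == 1:
  Position 0 ('a'): freq=4, skip
  Position 1 ('d'): unique! => answer = 1

1


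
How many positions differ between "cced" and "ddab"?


Comparing "cced" and "ddab" position by position:
  Position 0: 'c' vs 'd' => DIFFER
  Position 1: 'c' vs 'd' => DIFFER
  Position 2: 'e' vs 'a' => DIFFER
  Position 3: 'd' vs 'b' => DIFFER
Positions that differ: 4

4


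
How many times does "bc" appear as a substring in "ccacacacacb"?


Searching for "bc" in "ccacacacacb"
Scanning each position:
  Position 0: "cc" => no
  Position 1: "ca" => no
  Position 2: "ac" => no
  Position 3: "ca" => no
  Position 4: "ac" => no
  Position 5: "ca" => no
  Position 6: "ac" => no
  Position 7: "ca" => no
  Position 8: "ac" => no
  Position 9: "cb" => no
Total occurrences: 0

0


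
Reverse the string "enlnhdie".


Input: enlnhdie
Reading characters right to left:
  Position 7: 'e'
  Position 6: 'i'
  Position 5: 'd'
  Position 4: 'h'
  Position 3: 'n'
  Position 2: 'l'
  Position 1: 'n'
  Position 0: 'e'
Reversed: eidhnlne

eidhnlne


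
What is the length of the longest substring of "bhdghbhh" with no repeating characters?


Input: "bhdghbhh"
Sliding window (track last position of each char):
  Position 0 ('b'): window [0,0] length 1 -- new best
  Position 1 ('h'): window [0,1] length 2 -- new best
  Position 2 ('d'): window [0,2] length 3 -- new best
  Position 3 ('g'): window [0,3] length 4 -- new best
  Position 4 ('h'): repeat (last at 1), move window start to 2
  Position 4 ('h'): window [2,4] length 3
  Position 5 ('b'): window [2,5] length 4
  Position 6 ('h'): repeat (last at 4), move window start to 5
  Position 6 ('h'): window [5,6] length 2
  Position 7 ('h'): repeat (last at 6), move window start to 7
  Position 7 ('h'): window [7,7] length 1
Longest substring with no repeats: "bhdg" with length 4

4


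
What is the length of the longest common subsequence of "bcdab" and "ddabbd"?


LCS of "bcdab" and "ddabbd"
DP table:
           d    d    a    b    b    d
      0    0    0    0    0    0    0
  b   0    0    0    0    1    1    1
  c   0    0    0    0    1    1    1
  d   0    1    1    1    1    1    2
  a   0    1    1    2    2    2    2
  b   0    1    1    2    3    3    3
LCS length = dp[5][6] = 3

3


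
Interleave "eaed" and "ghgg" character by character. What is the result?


Interleaving "eaed" and "ghgg":
  Position 0: 'e' from first, 'g' from second => "eg"
  Position 1: 'a' from first, 'h' from second => "ah"
  Position 2: 'e' from first, 'g' from second => "eg"
  Position 3: 'd' from first, 'g' from second => "dg"
Result: egahegdg

egahegdg


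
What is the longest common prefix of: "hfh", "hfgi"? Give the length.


Words: hfh, hfgi
  Position 0: all 'h' => match
  Position 1: all 'f' => match
  Position 2: ('h', 'g') => mismatch, stop
LCP = "hf" (length 2)

2


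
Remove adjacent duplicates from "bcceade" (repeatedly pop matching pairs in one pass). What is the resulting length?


Input: bcceade
Stack-based adjacent duplicate removal:
  Read 'b': push. Stack: b
  Read 'c': push. Stack: bc
  Read 'c': matches stack top 'c' => pop. Stack: b
  Read 'e': push. Stack: be
  Read 'a': push. Stack: bea
  Read 'd': push. Stack: bead
  Read 'e': push. Stack: beade
Final stack: "beade" (length 5)

5


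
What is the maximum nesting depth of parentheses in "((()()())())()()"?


Input: "((()()())())()()"
Tracking depth:
  Position 0 '(': depth becomes 1
  Position 1 '(': depth becomes 2
  Position 2 '(': depth becomes 3
  Position 3 ')': depth becomes 2
  Position 4 '(': depth becomes 3
  Position 5 ')': depth becomes 2
  Position 6 '(': depth becomes 3
  Position 7 ')': depth becomes 2
  Position 8 ')': depth becomes 1
  Position 9 '(': depth becomes 2
  Position 10 ')': depth becomes 1
  Position 11 ')': depth becomes 0
  Position 12 '(': depth becomes 1
  Position 13 ')': depth becomes 0
  Position 14 '(': depth becomes 1
  Position 15 ')': depth becomes 0
Maximum depth reached: 3

3


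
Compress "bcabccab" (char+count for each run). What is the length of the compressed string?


Input: bcabccab
Runs:
  'b' x 1 => "b1"
  'c' x 1 => "c1"
  'a' x 1 => "a1"
  'b' x 1 => "b1"
  'c' x 2 => "c2"
  'a' x 1 => "a1"
  'b' x 1 => "b1"
Compressed: "b1c1a1b1c2a1b1"
Compressed length: 14

14


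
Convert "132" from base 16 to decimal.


Input: "132" in base 16
Positional expansion:
  Digit '1' (value 1) x 16^2 = 256
  Digit '3' (value 3) x 16^1 = 48
  Digit '2' (value 2) x 16^0 = 2
Sum = 306

306


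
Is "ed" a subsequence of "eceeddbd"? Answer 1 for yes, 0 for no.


Check if "ed" is a subsequence of "eceeddbd"
Greedy scan:
  Position 0 ('e'): matches sub[0] = 'e'
  Position 1 ('c'): no match needed
  Position 2 ('e'): no match needed
  Position 3 ('e'): no match needed
  Position 4 ('d'): matches sub[1] = 'd'
  Position 5 ('d'): no match needed
  Position 6 ('b'): no match needed
  Position 7 ('d'): no match needed
All 2 characters matched => is a subsequence

1


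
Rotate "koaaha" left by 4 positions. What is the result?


Input: "koaaha", rotate left by 4
First 4 characters: "koaa"
Remaining characters: "ha"
Concatenate remaining + first: "ha" + "koaa" = "hakoaa"

hakoaa


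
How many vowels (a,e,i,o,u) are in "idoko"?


Input: idoko
Checking each character:
  'i' at position 0: vowel (running total: 1)
  'd' at position 1: consonant
  'o' at position 2: vowel (running total: 2)
  'k' at position 3: consonant
  'o' at position 4: vowel (running total: 3)
Total vowels: 3

3


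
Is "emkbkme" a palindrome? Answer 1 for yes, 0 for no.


Input: emkbkme
Reversed: emkbkme
  Compare pos 0 ('e') with pos 6 ('e'): match
  Compare pos 1 ('m') with pos 5 ('m'): match
  Compare pos 2 ('k') with pos 4 ('k'): match
Result: palindrome

1


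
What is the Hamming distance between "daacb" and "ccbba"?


Comparing "daacb" and "ccbba" position by position:
  Position 0: 'd' vs 'c' => differ
  Position 1: 'a' vs 'c' => differ
  Position 2: 'a' vs 'b' => differ
  Position 3: 'c' vs 'b' => differ
  Position 4: 'b' vs 'a' => differ
Total differences (Hamming distance): 5

5


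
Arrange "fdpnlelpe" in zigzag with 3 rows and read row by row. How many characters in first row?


Zigzag "fdpnlelpe" into 3 rows:
Placing characters:
  'f' => row 0
  'd' => row 1
  'p' => row 2
  'n' => row 1
  'l' => row 0
  'e' => row 1
  'l' => row 2
  'p' => row 1
  'e' => row 0
Rows:
  Row 0: "fle"
  Row 1: "dnep"
  Row 2: "pl"
First row length: 3

3


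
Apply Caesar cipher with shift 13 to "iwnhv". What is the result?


Caesar cipher: shift "iwnhv" by 13
  'i' (pos 8) + 13 = pos 21 = 'v'
  'w' (pos 22) + 13 = pos 9 = 'j'
  'n' (pos 13) + 13 = pos 0 = 'a'
  'h' (pos 7) + 13 = pos 20 = 'u'
  'v' (pos 21) + 13 = pos 8 = 'i'
Result: vjaui

vjaui


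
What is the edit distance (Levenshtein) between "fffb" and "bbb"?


Computing edit distance: "fffb" -> "bbb"
DP table:
           b    b    b
      0    1    2    3
  f   1    1    2    3
  f   2    2    2    3
  f   3    3    3    3
  b   4    3    3    3
Edit distance = dp[4][3] = 3

3


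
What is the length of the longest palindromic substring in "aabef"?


Input: "aabef"
Checking substrings for palindromes:
  [0:2] "aa" (len 2) => palindrome
Longest palindromic substring: "aa" with length 2

2


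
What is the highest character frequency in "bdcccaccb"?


Input: bdcccaccb
Character counts:
  'a': 1
  'b': 2
  'c': 5
  'd': 1
Maximum frequency: 5

5


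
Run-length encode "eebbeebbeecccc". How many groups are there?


Input: eebbeebbeecccc
Scanning for consecutive runs:
  Group 1: 'e' x 2 (positions 0-1)
  Group 2: 'b' x 2 (positions 2-3)
  Group 3: 'e' x 2 (positions 4-5)
  Group 4: 'b' x 2 (positions 6-7)
  Group 5: 'e' x 2 (positions 8-9)
  Group 6: 'c' x 4 (positions 10-13)
Total groups: 6

6


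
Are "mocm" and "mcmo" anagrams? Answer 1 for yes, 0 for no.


Strings: "mocm", "mcmo"
Sorted first:  cmmo
Sorted second: cmmo
Sorted forms match => anagrams

1


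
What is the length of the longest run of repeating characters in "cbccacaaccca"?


Input: "cbccacaaccca"
Scanning for longest run:
  Position 1 ('b'): new char, reset run to 1
  Position 2 ('c'): new char, reset run to 1
  Position 3 ('c'): continues run of 'c', length=2
  Position 4 ('a'): new char, reset run to 1
  Position 5 ('c'): new char, reset run to 1
  Position 6 ('a'): new char, reset run to 1
  Position 7 ('a'): continues run of 'a', length=2
  Position 8 ('c'): new char, reset run to 1
  Position 9 ('c'): continues run of 'c', length=2
  Position 10 ('c'): continues run of 'c', length=3
  Position 11 ('a'): new char, reset run to 1
Longest run: 'c' with length 3

3


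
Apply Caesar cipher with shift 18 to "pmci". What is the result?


Caesar cipher: shift "pmci" by 18
  'p' (pos 15) + 18 = pos 7 = 'h'
  'm' (pos 12) + 18 = pos 4 = 'e'
  'c' (pos 2) + 18 = pos 20 = 'u'
  'i' (pos 8) + 18 = pos 0 = 'a'
Result: heua

heua


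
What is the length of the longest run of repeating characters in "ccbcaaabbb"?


Input: "ccbcaaabbb"
Scanning for longest run:
  Position 1 ('c'): continues run of 'c', length=2
  Position 2 ('b'): new char, reset run to 1
  Position 3 ('c'): new char, reset run to 1
  Position 4 ('a'): new char, reset run to 1
  Position 5 ('a'): continues run of 'a', length=2
  Position 6 ('a'): continues run of 'a', length=3
  Position 7 ('b'): new char, reset run to 1
  Position 8 ('b'): continues run of 'b', length=2
  Position 9 ('b'): continues run of 'b', length=3
Longest run: 'a' with length 3

3


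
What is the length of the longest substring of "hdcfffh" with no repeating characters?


Input: "hdcfffh"
Sliding window (track last position of each char):
  Position 0 ('h'): window [0,0] length 1 -- new best
  Position 1 ('d'): window [0,1] length 2 -- new best
  Position 2 ('c'): window [0,2] length 3 -- new best
  Position 3 ('f'): window [0,3] length 4 -- new best
  Position 4 ('f'): repeat (last at 3), move window start to 4
  Position 4 ('f'): window [4,4] length 1
  Position 5 ('f'): repeat (last at 4), move window start to 5
  Position 5 ('f'): window [5,5] length 1
  Position 6 ('h'): window [5,6] length 2
Longest substring with no repeats: "hdcf" with length 4

4


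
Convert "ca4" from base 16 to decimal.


Input: "ca4" in base 16
Positional expansion:
  Digit 'c' (value 12) x 16^2 = 3072
  Digit 'a' (value 10) x 16^1 = 160
  Digit '4' (value 4) x 16^0 = 4
Sum = 3236

3236


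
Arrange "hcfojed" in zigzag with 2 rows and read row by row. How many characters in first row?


Zigzag "hcfojed" into 2 rows:
Placing characters:
  'h' => row 0
  'c' => row 1
  'f' => row 0
  'o' => row 1
  'j' => row 0
  'e' => row 1
  'd' => row 0
Rows:
  Row 0: "hfjd"
  Row 1: "coe"
First row length: 4

4


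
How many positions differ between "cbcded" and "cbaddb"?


Comparing "cbcded" and "cbaddb" position by position:
  Position 0: 'c' vs 'c' => same
  Position 1: 'b' vs 'b' => same
  Position 2: 'c' vs 'a' => DIFFER
  Position 3: 'd' vs 'd' => same
  Position 4: 'e' vs 'd' => DIFFER
  Position 5: 'd' vs 'b' => DIFFER
Positions that differ: 3

3


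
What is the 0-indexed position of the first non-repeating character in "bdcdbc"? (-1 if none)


Input: bdcdbc
Character frequencies:
  'b': 2
  'c': 2
  'd': 2
Scanning left to right for freq == 1:
  Position 0 ('b'): freq=2, skip
  Position 1 ('d'): freq=2, skip
  Position 2 ('c'): freq=2, skip
  Position 3 ('d'): freq=2, skip
  Position 4 ('b'): freq=2, skip
  Position 5 ('c'): freq=2, skip
  No unique character found => answer = -1

-1


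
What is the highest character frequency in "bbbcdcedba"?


Input: bbbcdcedba
Character counts:
  'a': 1
  'b': 4
  'c': 2
  'd': 2
  'e': 1
Maximum frequency: 4

4


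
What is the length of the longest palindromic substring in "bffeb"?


Input: "bffeb"
Checking substrings for palindromes:
  [1:3] "ff" (len 2) => palindrome
Longest palindromic substring: "ff" with length 2

2


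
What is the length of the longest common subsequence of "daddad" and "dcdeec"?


LCS of "daddad" and "dcdeec"
DP table:
           d    c    d    e    e    c
      0    0    0    0    0    0    0
  d   0    1    1    1    1    1    1
  a   0    1    1    1    1    1    1
  d   0    1    1    2    2    2    2
  d   0    1    1    2    2    2    2
  a   0    1    1    2    2    2    2
  d   0    1    1    2    2    2    2
LCS length = dp[6][6] = 2

2


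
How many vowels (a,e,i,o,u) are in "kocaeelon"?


Input: kocaeelon
Checking each character:
  'k' at position 0: consonant
  'o' at position 1: vowel (running total: 1)
  'c' at position 2: consonant
  'a' at position 3: vowel (running total: 2)
  'e' at position 4: vowel (running total: 3)
  'e' at position 5: vowel (running total: 4)
  'l' at position 6: consonant
  'o' at position 7: vowel (running total: 5)
  'n' at position 8: consonant
Total vowels: 5

5


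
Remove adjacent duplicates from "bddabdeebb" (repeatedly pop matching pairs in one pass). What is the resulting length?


Input: bddabdeebb
Stack-based adjacent duplicate removal:
  Read 'b': push. Stack: b
  Read 'd': push. Stack: bd
  Read 'd': matches stack top 'd' => pop. Stack: b
  Read 'a': push. Stack: ba
  Read 'b': push. Stack: bab
  Read 'd': push. Stack: babd
  Read 'e': push. Stack: babde
  Read 'e': matches stack top 'e' => pop. Stack: babd
  Read 'b': push. Stack: babdb
  Read 'b': matches stack top 'b' => pop. Stack: babd
Final stack: "babd" (length 4)

4


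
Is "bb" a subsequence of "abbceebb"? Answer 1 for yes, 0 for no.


Check if "bb" is a subsequence of "abbceebb"
Greedy scan:
  Position 0 ('a'): no match needed
  Position 1 ('b'): matches sub[0] = 'b'
  Position 2 ('b'): matches sub[1] = 'b'
  Position 3 ('c'): no match needed
  Position 4 ('e'): no match needed
  Position 5 ('e'): no match needed
  Position 6 ('b'): no match needed
  Position 7 ('b'): no match needed
All 2 characters matched => is a subsequence

1


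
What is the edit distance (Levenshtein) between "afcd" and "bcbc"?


Computing edit distance: "afcd" -> "bcbc"
DP table:
           b    c    b    c
      0    1    2    3    4
  a   1    1    2    3    4
  f   2    2    2    3    4
  c   3    3    2    3    3
  d   4    4    3    3    4
Edit distance = dp[4][4] = 4

4


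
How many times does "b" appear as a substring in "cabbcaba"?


Searching for "b" in "cabbcaba"
Scanning each position:
  Position 0: "c" => no
  Position 1: "a" => no
  Position 2: "b" => MATCH
  Position 3: "b" => MATCH
  Position 4: "c" => no
  Position 5: "a" => no
  Position 6: "b" => MATCH
  Position 7: "a" => no
Total occurrences: 3

3


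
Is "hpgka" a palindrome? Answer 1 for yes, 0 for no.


Input: hpgka
Reversed: akgph
  Compare pos 0 ('h') with pos 4 ('a'): MISMATCH
  Compare pos 1 ('p') with pos 3 ('k'): MISMATCH
Result: not a palindrome

0


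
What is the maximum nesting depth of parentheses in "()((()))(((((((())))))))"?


Input: "()((()))(((((((())))))))"
Tracking depth:
  Position 0 '(': depth becomes 1
  Position 1 ')': depth becomes 0
  Position 2 '(': depth becomes 1
  Position 3 '(': depth becomes 2
  Position 4 '(': depth becomes 3
  Position 5 ')': depth becomes 2
  Position 6 ')': depth becomes 1
  Position 7 ')': depth becomes 0
  Position 8 '(': depth becomes 1
  Position 9 '(': depth becomes 2
  Position 10 '(': depth becomes 3
  Position 11 '(': depth becomes 4
  Position 12 '(': depth becomes 5
  Position 13 '(': depth becomes 6
  Position 14 '(': depth becomes 7
  Position 15 '(': depth becomes 8
  Position 16 ')': depth becomes 7
  Position 17 ')': depth becomes 6
  Position 18 ')': depth becomes 5
  Position 19 ')': depth becomes 4
  Position 20 ')': depth becomes 3
  Position 21 ')': depth becomes 2
  Position 22 ')': depth becomes 1
  Position 23 ')': depth becomes 0
Maximum depth reached: 8

8


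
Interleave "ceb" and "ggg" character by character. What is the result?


Interleaving "ceb" and "ggg":
  Position 0: 'c' from first, 'g' from second => "cg"
  Position 1: 'e' from first, 'g' from second => "eg"
  Position 2: 'b' from first, 'g' from second => "bg"
Result: cgegbg

cgegbg


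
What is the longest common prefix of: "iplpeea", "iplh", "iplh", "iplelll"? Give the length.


Words: iplpeea, iplh, iplh, iplelll
  Position 0: all 'i' => match
  Position 1: all 'p' => match
  Position 2: all 'l' => match
  Position 3: ('p', 'h', 'h', 'e') => mismatch, stop
LCP = "ipl" (length 3)

3


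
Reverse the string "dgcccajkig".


Input: dgcccajkig
Reading characters right to left:
  Position 9: 'g'
  Position 8: 'i'
  Position 7: 'k'
  Position 6: 'j'
  Position 5: 'a'
  Position 4: 'c'
  Position 3: 'c'
  Position 2: 'c'
  Position 1: 'g'
  Position 0: 'd'
Reversed: gikjacccgd

gikjacccgd


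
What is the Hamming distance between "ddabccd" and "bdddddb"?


Comparing "ddabccd" and "bdddddb" position by position:
  Position 0: 'd' vs 'b' => differ
  Position 1: 'd' vs 'd' => same
  Position 2: 'a' vs 'd' => differ
  Position 3: 'b' vs 'd' => differ
  Position 4: 'c' vs 'd' => differ
  Position 5: 'c' vs 'd' => differ
  Position 6: 'd' vs 'b' => differ
Total differences (Hamming distance): 6

6


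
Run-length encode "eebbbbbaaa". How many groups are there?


Input: eebbbbbaaa
Scanning for consecutive runs:
  Group 1: 'e' x 2 (positions 0-1)
  Group 2: 'b' x 5 (positions 2-6)
  Group 3: 'a' x 3 (positions 7-9)
Total groups: 3

3


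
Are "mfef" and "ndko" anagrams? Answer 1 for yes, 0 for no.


Strings: "mfef", "ndko"
Sorted first:  effm
Sorted second: dkno
Differ at position 0: 'e' vs 'd' => not anagrams

0


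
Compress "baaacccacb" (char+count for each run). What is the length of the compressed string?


Input: baaacccacb
Runs:
  'b' x 1 => "b1"
  'a' x 3 => "a3"
  'c' x 3 => "c3"
  'a' x 1 => "a1"
  'c' x 1 => "c1"
  'b' x 1 => "b1"
Compressed: "b1a3c3a1c1b1"
Compressed length: 12

12


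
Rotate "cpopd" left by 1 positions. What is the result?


Input: "cpopd", rotate left by 1
First 1 characters: "c"
Remaining characters: "popd"
Concatenate remaining + first: "popd" + "c" = "popdc"

popdc


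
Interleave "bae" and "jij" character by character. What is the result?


Interleaving "bae" and "jij":
  Position 0: 'b' from first, 'j' from second => "bj"
  Position 1: 'a' from first, 'i' from second => "ai"
  Position 2: 'e' from first, 'j' from second => "ej"
Result: bjaiej

bjaiej


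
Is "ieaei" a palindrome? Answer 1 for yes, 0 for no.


Input: ieaei
Reversed: ieaei
  Compare pos 0 ('i') with pos 4 ('i'): match
  Compare pos 1 ('e') with pos 3 ('e'): match
Result: palindrome

1


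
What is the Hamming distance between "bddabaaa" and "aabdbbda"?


Comparing "bddabaaa" and "aabdbbda" position by position:
  Position 0: 'b' vs 'a' => differ
  Position 1: 'd' vs 'a' => differ
  Position 2: 'd' vs 'b' => differ
  Position 3: 'a' vs 'd' => differ
  Position 4: 'b' vs 'b' => same
  Position 5: 'a' vs 'b' => differ
  Position 6: 'a' vs 'd' => differ
  Position 7: 'a' vs 'a' => same
Total differences (Hamming distance): 6

6


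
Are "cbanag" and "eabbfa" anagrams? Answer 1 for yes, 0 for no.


Strings: "cbanag", "eabbfa"
Sorted first:  aabcgn
Sorted second: aabbef
Differ at position 3: 'c' vs 'b' => not anagrams

0


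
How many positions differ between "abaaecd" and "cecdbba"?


Comparing "abaaecd" and "cecdbba" position by position:
  Position 0: 'a' vs 'c' => DIFFER
  Position 1: 'b' vs 'e' => DIFFER
  Position 2: 'a' vs 'c' => DIFFER
  Position 3: 'a' vs 'd' => DIFFER
  Position 4: 'e' vs 'b' => DIFFER
  Position 5: 'c' vs 'b' => DIFFER
  Position 6: 'd' vs 'a' => DIFFER
Positions that differ: 7

7


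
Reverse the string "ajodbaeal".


Input: ajodbaeal
Reading characters right to left:
  Position 8: 'l'
  Position 7: 'a'
  Position 6: 'e'
  Position 5: 'a'
  Position 4: 'b'
  Position 3: 'd'
  Position 2: 'o'
  Position 1: 'j'
  Position 0: 'a'
Reversed: laeabdoja

laeabdoja


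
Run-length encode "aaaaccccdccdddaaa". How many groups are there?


Input: aaaaccccdccdddaaa
Scanning for consecutive runs:
  Group 1: 'a' x 4 (positions 0-3)
  Group 2: 'c' x 4 (positions 4-7)
  Group 3: 'd' x 1 (positions 8-8)
  Group 4: 'c' x 2 (positions 9-10)
  Group 5: 'd' x 3 (positions 11-13)
  Group 6: 'a' x 3 (positions 14-16)
Total groups: 6

6


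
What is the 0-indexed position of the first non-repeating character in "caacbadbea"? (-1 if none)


Input: caacbadbea
Character frequencies:
  'a': 4
  'b': 2
  'c': 2
  'd': 1
  'e': 1
Scanning left to right for freq == 1:
  Position 0 ('c'): freq=2, skip
  Position 1 ('a'): freq=4, skip
  Position 2 ('a'): freq=4, skip
  Position 3 ('c'): freq=2, skip
  Position 4 ('b'): freq=2, skip
  Position 5 ('a'): freq=4, skip
  Position 6 ('d'): unique! => answer = 6

6


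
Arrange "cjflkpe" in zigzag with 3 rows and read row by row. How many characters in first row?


Zigzag "cjflkpe" into 3 rows:
Placing characters:
  'c' => row 0
  'j' => row 1
  'f' => row 2
  'l' => row 1
  'k' => row 0
  'p' => row 1
  'e' => row 2
Rows:
  Row 0: "ck"
  Row 1: "jlp"
  Row 2: "fe"
First row length: 2

2


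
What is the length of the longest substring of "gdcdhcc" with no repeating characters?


Input: "gdcdhcc"
Sliding window (track last position of each char):
  Position 0 ('g'): window [0,0] length 1 -- new best
  Position 1 ('d'): window [0,1] length 2 -- new best
  Position 2 ('c'): window [0,2] length 3 -- new best
  Position 3 ('d'): repeat (last at 1), move window start to 2
  Position 3 ('d'): window [2,3] length 2
  Position 4 ('h'): window [2,4] length 3
  Position 5 ('c'): repeat (last at 2), move window start to 3
  Position 5 ('c'): window [3,5] length 3
  Position 6 ('c'): repeat (last at 5), move window start to 6
  Position 6 ('c'): window [6,6] length 1
Longest substring with no repeats: "gdc" with length 3

3


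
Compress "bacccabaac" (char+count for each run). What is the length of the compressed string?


Input: bacccabaac
Runs:
  'b' x 1 => "b1"
  'a' x 1 => "a1"
  'c' x 3 => "c3"
  'a' x 1 => "a1"
  'b' x 1 => "b1"
  'a' x 2 => "a2"
  'c' x 1 => "c1"
Compressed: "b1a1c3a1b1a2c1"
Compressed length: 14

14


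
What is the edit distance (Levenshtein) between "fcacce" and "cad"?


Computing edit distance: "fcacce" -> "cad"
DP table:
           c    a    d
      0    1    2    3
  f   1    1    2    3
  c   2    1    2    3
  a   3    2    1    2
  c   4    3    2    2
  c   5    4    3    3
  e   6    5    4    4
Edit distance = dp[6][3] = 4

4


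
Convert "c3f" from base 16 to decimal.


Input: "c3f" in base 16
Positional expansion:
  Digit 'c' (value 12) x 16^2 = 3072
  Digit '3' (value 3) x 16^1 = 48
  Digit 'f' (value 15) x 16^0 = 15
Sum = 3135

3135


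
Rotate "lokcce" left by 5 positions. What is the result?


Input: "lokcce", rotate left by 5
First 5 characters: "lokcc"
Remaining characters: "e"
Concatenate remaining + first: "e" + "lokcc" = "elokcc"

elokcc


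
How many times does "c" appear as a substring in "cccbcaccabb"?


Searching for "c" in "cccbcaccabb"
Scanning each position:
  Position 0: "c" => MATCH
  Position 1: "c" => MATCH
  Position 2: "c" => MATCH
  Position 3: "b" => no
  Position 4: "c" => MATCH
  Position 5: "a" => no
  Position 6: "c" => MATCH
  Position 7: "c" => MATCH
  Position 8: "a" => no
  Position 9: "b" => no
  Position 10: "b" => no
Total occurrences: 6

6


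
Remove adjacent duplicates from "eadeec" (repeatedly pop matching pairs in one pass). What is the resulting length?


Input: eadeec
Stack-based adjacent duplicate removal:
  Read 'e': push. Stack: e
  Read 'a': push. Stack: ea
  Read 'd': push. Stack: ead
  Read 'e': push. Stack: eade
  Read 'e': matches stack top 'e' => pop. Stack: ead
  Read 'c': push. Stack: eadc
Final stack: "eadc" (length 4)

4


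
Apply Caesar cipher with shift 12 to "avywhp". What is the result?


Caesar cipher: shift "avywhp" by 12
  'a' (pos 0) + 12 = pos 12 = 'm'
  'v' (pos 21) + 12 = pos 7 = 'h'
  'y' (pos 24) + 12 = pos 10 = 'k'
  'w' (pos 22) + 12 = pos 8 = 'i'
  'h' (pos 7) + 12 = pos 19 = 't'
  'p' (pos 15) + 12 = pos 1 = 'b'
Result: mhkitb

mhkitb


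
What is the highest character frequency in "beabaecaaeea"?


Input: beabaecaaeea
Character counts:
  'a': 5
  'b': 2
  'c': 1
  'e': 4
Maximum frequency: 5

5


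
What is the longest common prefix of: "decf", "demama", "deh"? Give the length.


Words: decf, demama, deh
  Position 0: all 'd' => match
  Position 1: all 'e' => match
  Position 2: ('c', 'm', 'h') => mismatch, stop
LCP = "de" (length 2)

2


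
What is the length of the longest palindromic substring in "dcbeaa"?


Input: "dcbeaa"
Checking substrings for palindromes:
  [4:6] "aa" (len 2) => palindrome
Longest palindromic substring: "aa" with length 2

2


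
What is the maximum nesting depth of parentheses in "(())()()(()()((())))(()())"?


Input: "(())()()(()()((())))(()())"
Tracking depth:
  Position 0 '(': depth becomes 1
  Position 1 '(': depth becomes 2
  Position 2 ')': depth becomes 1
  Position 3 ')': depth becomes 0
  Position 4 '(': depth becomes 1
  Position 5 ')': depth becomes 0
  Position 6 '(': depth becomes 1
  Position 7 ')': depth becomes 0
  Position 8 '(': depth becomes 1
  Position 9 '(': depth becomes 2
  Position 10 ')': depth becomes 1
  Position 11 '(': depth becomes 2
  Position 12 ')': depth becomes 1
  Position 13 '(': depth becomes 2
  Position 14 '(': depth becomes 3
  Position 15 '(': depth becomes 4
  Position 16 ')': depth becomes 3
  Position 17 ')': depth becomes 2
  Position 18 ')': depth becomes 1
  Position 19 ')': depth becomes 0
  Position 20 '(': depth becomes 1
  Position 21 '(': depth becomes 2
  Position 22 ')': depth becomes 1
  Position 23 '(': depth becomes 2
  Position 24 ')': depth becomes 1
  Position 25 ')': depth becomes 0
Maximum depth reached: 4

4


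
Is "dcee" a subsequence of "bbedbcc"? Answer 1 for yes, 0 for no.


Check if "dcee" is a subsequence of "bbedbcc"
Greedy scan:
  Position 0 ('b'): no match needed
  Position 1 ('b'): no match needed
  Position 2 ('e'): no match needed
  Position 3 ('d'): matches sub[0] = 'd'
  Position 4 ('b'): no match needed
  Position 5 ('c'): matches sub[1] = 'c'
  Position 6 ('c'): no match needed
Only matched 2/4 characters => not a subsequence

0


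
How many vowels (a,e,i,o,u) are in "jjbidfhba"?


Input: jjbidfhba
Checking each character:
  'j' at position 0: consonant
  'j' at position 1: consonant
  'b' at position 2: consonant
  'i' at position 3: vowel (running total: 1)
  'd' at position 4: consonant
  'f' at position 5: consonant
  'h' at position 6: consonant
  'b' at position 7: consonant
  'a' at position 8: vowel (running total: 2)
Total vowels: 2

2


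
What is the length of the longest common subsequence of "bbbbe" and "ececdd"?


LCS of "bbbbe" and "ececdd"
DP table:
           e    c    e    c    d    d
      0    0    0    0    0    0    0
  b   0    0    0    0    0    0    0
  b   0    0    0    0    0    0    0
  b   0    0    0    0    0    0    0
  b   0    0    0    0    0    0    0
  e   0    1    1    1    1    1    1
LCS length = dp[5][6] = 1

1


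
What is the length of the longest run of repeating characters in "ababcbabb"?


Input: "ababcbabb"
Scanning for longest run:
  Position 1 ('b'): new char, reset run to 1
  Position 2 ('a'): new char, reset run to 1
  Position 3 ('b'): new char, reset run to 1
  Position 4 ('c'): new char, reset run to 1
  Position 5 ('b'): new char, reset run to 1
  Position 6 ('a'): new char, reset run to 1
  Position 7 ('b'): new char, reset run to 1
  Position 8 ('b'): continues run of 'b', length=2
Longest run: 'b' with length 2

2


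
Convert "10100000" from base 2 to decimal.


Input: "10100000" in base 2
Positional expansion:
  Digit '1' (value 1) x 2^7 = 128
  Digit '0' (value 0) x 2^6 = 0
  Digit '1' (value 1) x 2^5 = 32
  Digit '0' (value 0) x 2^4 = 0
  Digit '0' (value 0) x 2^3 = 0
  Digit '0' (value 0) x 2^2 = 0
  Digit '0' (value 0) x 2^1 = 0
  Digit '0' (value 0) x 2^0 = 0
Sum = 160

160


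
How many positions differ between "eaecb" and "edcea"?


Comparing "eaecb" and "edcea" position by position:
  Position 0: 'e' vs 'e' => same
  Position 1: 'a' vs 'd' => DIFFER
  Position 2: 'e' vs 'c' => DIFFER
  Position 3: 'c' vs 'e' => DIFFER
  Position 4: 'b' vs 'a' => DIFFER
Positions that differ: 4

4


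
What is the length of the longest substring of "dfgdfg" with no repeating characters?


Input: "dfgdfg"
Sliding window (track last position of each char):
  Position 0 ('d'): window [0,0] length 1 -- new best
  Position 1 ('f'): window [0,1] length 2 -- new best
  Position 2 ('g'): window [0,2] length 3 -- new best
  Position 3 ('d'): repeat (last at 0), move window start to 1
  Position 3 ('d'): window [1,3] length 3
  Position 4 ('f'): repeat (last at 1), move window start to 2
  Position 4 ('f'): window [2,4] length 3
  Position 5 ('g'): repeat (last at 2), move window start to 3
  Position 5 ('g'): window [3,5] length 3
Longest substring with no repeats: "dfg" with length 3

3


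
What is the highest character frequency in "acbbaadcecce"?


Input: acbbaadcecce
Character counts:
  'a': 3
  'b': 2
  'c': 4
  'd': 1
  'e': 2
Maximum frequency: 4

4


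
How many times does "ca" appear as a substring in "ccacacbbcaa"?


Searching for "ca" in "ccacacbbcaa"
Scanning each position:
  Position 0: "cc" => no
  Position 1: "ca" => MATCH
  Position 2: "ac" => no
  Position 3: "ca" => MATCH
  Position 4: "ac" => no
  Position 5: "cb" => no
  Position 6: "bb" => no
  Position 7: "bc" => no
  Position 8: "ca" => MATCH
  Position 9: "aa" => no
Total occurrences: 3

3


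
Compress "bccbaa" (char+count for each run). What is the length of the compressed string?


Input: bccbaa
Runs:
  'b' x 1 => "b1"
  'c' x 2 => "c2"
  'b' x 1 => "b1"
  'a' x 2 => "a2"
Compressed: "b1c2b1a2"
Compressed length: 8

8


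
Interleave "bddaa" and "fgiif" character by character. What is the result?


Interleaving "bddaa" and "fgiif":
  Position 0: 'b' from first, 'f' from second => "bf"
  Position 1: 'd' from first, 'g' from second => "dg"
  Position 2: 'd' from first, 'i' from second => "di"
  Position 3: 'a' from first, 'i' from second => "ai"
  Position 4: 'a' from first, 'f' from second => "af"
Result: bfdgdiaiaf

bfdgdiaiaf


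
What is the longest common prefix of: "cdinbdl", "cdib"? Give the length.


Words: cdinbdl, cdib
  Position 0: all 'c' => match
  Position 1: all 'd' => match
  Position 2: all 'i' => match
  Position 3: ('n', 'b') => mismatch, stop
LCP = "cdi" (length 3)

3


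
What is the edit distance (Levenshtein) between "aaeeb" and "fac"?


Computing edit distance: "aaeeb" -> "fac"
DP table:
           f    a    c
      0    1    2    3
  a   1    1    1    2
  a   2    2    1    2
  e   3    3    2    2
  e   4    4    3    3
  b   5    5    4    4
Edit distance = dp[5][3] = 4

4


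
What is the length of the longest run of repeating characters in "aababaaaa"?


Input: "aababaaaa"
Scanning for longest run:
  Position 1 ('a'): continues run of 'a', length=2
  Position 2 ('b'): new char, reset run to 1
  Position 3 ('a'): new char, reset run to 1
  Position 4 ('b'): new char, reset run to 1
  Position 5 ('a'): new char, reset run to 1
  Position 6 ('a'): continues run of 'a', length=2
  Position 7 ('a'): continues run of 'a', length=3
  Position 8 ('a'): continues run of 'a', length=4
Longest run: 'a' with length 4

4


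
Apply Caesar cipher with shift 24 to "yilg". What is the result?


Caesar cipher: shift "yilg" by 24
  'y' (pos 24) + 24 = pos 22 = 'w'
  'i' (pos 8) + 24 = pos 6 = 'g'
  'l' (pos 11) + 24 = pos 9 = 'j'
  'g' (pos 6) + 24 = pos 4 = 'e'
Result: wgje

wgje


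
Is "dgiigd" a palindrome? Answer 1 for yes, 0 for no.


Input: dgiigd
Reversed: dgiigd
  Compare pos 0 ('d') with pos 5 ('d'): match
  Compare pos 1 ('g') with pos 4 ('g'): match
  Compare pos 2 ('i') with pos 3 ('i'): match
Result: palindrome

1


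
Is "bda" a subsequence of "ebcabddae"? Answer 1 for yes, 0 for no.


Check if "bda" is a subsequence of "ebcabddae"
Greedy scan:
  Position 0 ('e'): no match needed
  Position 1 ('b'): matches sub[0] = 'b'
  Position 2 ('c'): no match needed
  Position 3 ('a'): no match needed
  Position 4 ('b'): no match needed
  Position 5 ('d'): matches sub[1] = 'd'
  Position 6 ('d'): no match needed
  Position 7 ('a'): matches sub[2] = 'a'
  Position 8 ('e'): no match needed
All 3 characters matched => is a subsequence

1


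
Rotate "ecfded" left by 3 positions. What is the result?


Input: "ecfded", rotate left by 3
First 3 characters: "ecf"
Remaining characters: "ded"
Concatenate remaining + first: "ded" + "ecf" = "dedecf"

dedecf


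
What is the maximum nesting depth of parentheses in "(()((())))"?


Input: "(()((())))"
Tracking depth:
  Position 0 '(': depth becomes 1
  Position 1 '(': depth becomes 2
  Position 2 ')': depth becomes 1
  Position 3 '(': depth becomes 2
  Position 4 '(': depth becomes 3
  Position 5 '(': depth becomes 4
  Position 6 ')': depth becomes 3
  Position 7 ')': depth becomes 2
  Position 8 ')': depth becomes 1
  Position 9 ')': depth becomes 0
Maximum depth reached: 4

4


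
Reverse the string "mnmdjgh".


Input: mnmdjgh
Reading characters right to left:
  Position 6: 'h'
  Position 5: 'g'
  Position 4: 'j'
  Position 3: 'd'
  Position 2: 'm'
  Position 1: 'n'
  Position 0: 'm'
Reversed: hgjdmnm

hgjdmnm


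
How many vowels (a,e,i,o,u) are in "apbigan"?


Input: apbigan
Checking each character:
  'a' at position 0: vowel (running total: 1)
  'p' at position 1: consonant
  'b' at position 2: consonant
  'i' at position 3: vowel (running total: 2)
  'g' at position 4: consonant
  'a' at position 5: vowel (running total: 3)
  'n' at position 6: consonant
Total vowels: 3

3


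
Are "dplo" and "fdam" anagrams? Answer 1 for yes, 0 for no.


Strings: "dplo", "fdam"
Sorted first:  dlop
Sorted second: adfm
Differ at position 0: 'd' vs 'a' => not anagrams

0


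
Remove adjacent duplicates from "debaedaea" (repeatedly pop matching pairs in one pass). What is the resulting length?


Input: debaedaea
Stack-based adjacent duplicate removal:
  Read 'd': push. Stack: d
  Read 'e': push. Stack: de
  Read 'b': push. Stack: deb
  Read 'a': push. Stack: deba
  Read 'e': push. Stack: debae
  Read 'd': push. Stack: debaed
  Read 'a': push. Stack: debaeda
  Read 'e': push. Stack: debaedae
  Read 'a': push. Stack: debaedaea
Final stack: "debaedaea" (length 9)

9


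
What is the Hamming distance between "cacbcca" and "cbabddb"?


Comparing "cacbcca" and "cbabddb" position by position:
  Position 0: 'c' vs 'c' => same
  Position 1: 'a' vs 'b' => differ
  Position 2: 'c' vs 'a' => differ
  Position 3: 'b' vs 'b' => same
  Position 4: 'c' vs 'd' => differ
  Position 5: 'c' vs 'd' => differ
  Position 6: 'a' vs 'b' => differ
Total differences (Hamming distance): 5

5


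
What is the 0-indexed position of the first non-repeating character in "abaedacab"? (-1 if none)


Input: abaedacab
Character frequencies:
  'a': 4
  'b': 2
  'c': 1
  'd': 1
  'e': 1
Scanning left to right for freq == 1:
  Position 0 ('a'): freq=4, skip
  Position 1 ('b'): freq=2, skip
  Position 2 ('a'): freq=4, skip
  Position 3 ('e'): unique! => answer = 3

3


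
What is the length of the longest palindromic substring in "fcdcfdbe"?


Input: "fcdcfdbe"
Checking substrings for palindromes:
  [0:5] "fcdcf" (len 5) => palindrome
  [1:4] "cdc" (len 3) => palindrome
Longest palindromic substring: "fcdcf" with length 5

5


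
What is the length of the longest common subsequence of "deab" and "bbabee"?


LCS of "deab" and "bbabee"
DP table:
           b    b    a    b    e    e
      0    0    0    0    0    0    0
  d   0    0    0    0    0    0    0
  e   0    0    0    0    0    1    1
  a   0    0    0    1    1    1    1
  b   0    1    1    1    2    2    2
LCS length = dp[4][6] = 2

2


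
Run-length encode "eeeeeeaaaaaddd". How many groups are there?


Input: eeeeeeaaaaaddd
Scanning for consecutive runs:
  Group 1: 'e' x 6 (positions 0-5)
  Group 2: 'a' x 5 (positions 6-10)
  Group 3: 'd' x 3 (positions 11-13)
Total groups: 3

3
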